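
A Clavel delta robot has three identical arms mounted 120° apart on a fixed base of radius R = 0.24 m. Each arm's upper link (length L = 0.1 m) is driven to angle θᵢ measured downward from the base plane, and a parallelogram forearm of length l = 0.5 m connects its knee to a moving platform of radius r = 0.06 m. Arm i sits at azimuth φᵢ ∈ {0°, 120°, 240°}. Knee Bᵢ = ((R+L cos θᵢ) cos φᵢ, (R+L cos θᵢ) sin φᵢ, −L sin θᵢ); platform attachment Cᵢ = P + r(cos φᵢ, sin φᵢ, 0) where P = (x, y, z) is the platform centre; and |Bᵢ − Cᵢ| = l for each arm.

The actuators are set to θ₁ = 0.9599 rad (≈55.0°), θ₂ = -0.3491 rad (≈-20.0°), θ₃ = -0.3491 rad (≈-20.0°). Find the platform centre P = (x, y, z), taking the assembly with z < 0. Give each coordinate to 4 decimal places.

(-0.1435, 0.0000, -0.4059)

O1 = (0.2374·cos0.0°, 0.2374·sin0.0°, -0.0819) = (0.2374, 0.0000, -0.0819)
O2 = (0.2740·cos120.0°, 0.2740·sin120.0°, 0.0342) = (-0.1370, 0.2373, 0.0342)
φ3=240.0°: virtual centre (-0.1370, -0.2373, 0.0342), radius l
eliminate P² terms by subtracting sphere 1 from 2 and 3
plane₁₂: -0.7487x+0.4745y+0.2322z = 0.0132
Cramer: x(z) = -0.0176+0.3102z;  y(z) = 0.0000-0.0000z
sphere 1 gives Az²+Bz+C=0 with A=1.0962, B=0.0057, C=-0.1783;  B²−4AC=0.7818;  roots -0.4059, 0.4007;  negative root z = -0.4059
x = -0.1435, y = 0.0000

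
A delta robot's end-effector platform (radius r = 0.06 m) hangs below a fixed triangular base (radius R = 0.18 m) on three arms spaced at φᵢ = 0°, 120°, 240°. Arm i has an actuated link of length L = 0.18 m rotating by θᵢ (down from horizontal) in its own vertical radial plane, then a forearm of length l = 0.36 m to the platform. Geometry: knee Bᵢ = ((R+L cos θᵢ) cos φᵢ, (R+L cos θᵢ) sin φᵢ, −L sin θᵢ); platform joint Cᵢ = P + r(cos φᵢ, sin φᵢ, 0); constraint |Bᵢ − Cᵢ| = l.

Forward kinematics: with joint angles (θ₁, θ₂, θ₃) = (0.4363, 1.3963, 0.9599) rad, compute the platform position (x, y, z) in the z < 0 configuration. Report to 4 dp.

(0.1264, -0.0766, -0.3910)

φ1=0.0°: virtual centre (0.2831, 0.0000, -0.0761), radius l
O2 = (0.1513·cos120.0°, 0.1513·sin120.0°, -0.1773) = (-0.0756, 0.1310, -0.1773)
O3 = (0.2232·cos240.0°, 0.2232·sin240.0°, -0.1474) = (-0.1116, -0.1933, -0.1474)
eliminate P² terms by subtracting sphere 1 from 2 and 3
[-0.7175 0.2620 -0.2024]·P = -0.0317;  [-0.7895 -0.3867 -0.1428]·P = -0.0144
det = 0.4843;  x = 0.0330+-0.2388z,  y = -0.0303+0.1185z
sphere 1 gives Az²+Bz+C=0 with A=1.0711, B=0.2644, C=-0.0604;  B²−4AC=0.3285;  roots -0.3910, 0.1441;  negative root z = -0.3910
x = 0.1264, y = -0.0766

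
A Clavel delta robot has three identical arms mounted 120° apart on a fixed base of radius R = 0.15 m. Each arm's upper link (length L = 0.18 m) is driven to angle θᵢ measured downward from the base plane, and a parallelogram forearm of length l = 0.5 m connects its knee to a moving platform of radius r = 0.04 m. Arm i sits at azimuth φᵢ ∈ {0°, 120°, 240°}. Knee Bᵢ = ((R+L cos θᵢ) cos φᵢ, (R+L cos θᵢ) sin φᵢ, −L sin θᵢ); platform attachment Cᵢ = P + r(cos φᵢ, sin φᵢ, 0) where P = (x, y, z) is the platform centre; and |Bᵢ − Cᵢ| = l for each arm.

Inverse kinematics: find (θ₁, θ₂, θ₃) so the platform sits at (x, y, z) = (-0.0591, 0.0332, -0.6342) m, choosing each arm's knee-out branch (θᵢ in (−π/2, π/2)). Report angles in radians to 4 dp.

arm 1 (φ=0.0°): x'=-0.0591, y'=0.0332
  A cos θ + B sin θ = C:  0.1691·cos θ + -0.6342·sin θ = -0.5953
  γ=atan2(-0.6342,0.1691)=-1.3102;  ψ=arccos(-0.9070)=2.7068;  θ1=γ+ψ≈1.3966
arm 2 (φ=120.0°): x'=0.0583, y'=0.0346
  e−x'=0.0517;  (l²−L²−(e−x')²−y'²−z²)/2L = -0.5236
  √(A²+B²)=0.6363;  θ2 = -1.4895+2.5371 ≈ 1.0477
rotate P by −φ3: (0.0008, -0.0678, -0.6342)
  e−x'=0.1092;  (l²−L²−(e−x')²−y'²−z²)/2L = -0.5587
  √(A²+B²)=0.6435;  θ3 = -1.4003+2.6223 ≈ 1.2220

θ₁ = 1.3966, θ₂ = 1.0477, θ₃ = 1.2220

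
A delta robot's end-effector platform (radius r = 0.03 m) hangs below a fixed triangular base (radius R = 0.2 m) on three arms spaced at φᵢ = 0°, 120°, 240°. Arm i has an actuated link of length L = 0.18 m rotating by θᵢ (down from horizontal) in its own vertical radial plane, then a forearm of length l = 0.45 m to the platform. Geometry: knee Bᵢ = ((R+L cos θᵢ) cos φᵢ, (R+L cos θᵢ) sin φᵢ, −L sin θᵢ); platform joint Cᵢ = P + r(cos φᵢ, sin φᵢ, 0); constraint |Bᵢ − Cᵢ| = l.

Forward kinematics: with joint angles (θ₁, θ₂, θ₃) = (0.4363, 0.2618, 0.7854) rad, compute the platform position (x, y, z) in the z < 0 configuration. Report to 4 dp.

(0.0158, 0.0712, -0.3870)

φ1=0.0°: virtual centre (0.3331, 0.0000, -0.0761), radius l
φ2=120.0°: virtual centre (-0.1719, 0.2978, -0.0466), radius l
arm 3 at φ=240.0°: (R−r)+L cos θ3 = 0.2973;  centre 3 = (-0.1486, -0.2575, -0.1273)
|centre ₂|²−|centre ₁|² = 0.0036;  |centre ₃|²−|centre ₁|² = -0.0122
plane₁₂: -1.0101x+0.5956y+0.0590z = 0.0036
Cramer: x(z) = 0.0049-0.0280z;  y(z) = 0.0145-0.1465z
quadratic in z: (1.0222)z²+(0.1663)z+(-0.0888)=0, √Δ=0.6250 → z ∈ {-0.3870, 0.2244}; z = -0.3870 (taking z<0)
x = 0.0158, y = 0.0712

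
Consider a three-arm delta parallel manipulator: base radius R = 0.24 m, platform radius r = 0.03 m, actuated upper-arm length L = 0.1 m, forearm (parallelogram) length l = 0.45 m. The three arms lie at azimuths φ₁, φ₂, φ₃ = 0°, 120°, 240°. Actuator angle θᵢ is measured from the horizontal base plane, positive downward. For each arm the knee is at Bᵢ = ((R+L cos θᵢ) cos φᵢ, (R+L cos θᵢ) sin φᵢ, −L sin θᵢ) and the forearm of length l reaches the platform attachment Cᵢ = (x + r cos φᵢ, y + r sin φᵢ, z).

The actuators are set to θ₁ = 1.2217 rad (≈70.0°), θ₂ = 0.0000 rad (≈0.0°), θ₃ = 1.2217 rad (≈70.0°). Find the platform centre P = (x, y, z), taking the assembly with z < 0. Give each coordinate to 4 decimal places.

(-0.0604, 0.1046, -0.4083)

arm 1 at φ=0.0°: ρ1 = 0.2442;  S1 = (0.2442, 0.0000, -0.0940)
φ2=120.0°: virtual centre (-0.1550, 0.2685, 0.0000), radius l
arm 3 at φ=240.0°: ρ3 = 0.2442;  S3 = (-0.1221, -0.2115, -0.0940)
|S₂|²−|S₁|² = 0.0276;  |S₃|²−|S₁|² = 0.0000
linear system: -0.7984x+0.5369y = 0.0276−0.1879z; -0.7326x+-0.4230y = 0.0000−0.0000z
det = 0.7311;  x = -0.0160+0.1087z,  y = 0.0277+-0.1883z
quadratic in z: (1.0473)z²+(0.1209)z+(-0.1252)=0, √Δ=0.7342 → z ∈ {-0.4083, 0.2928}; z = -0.4083 (taking z<0)
x = -0.0604, y = 0.1046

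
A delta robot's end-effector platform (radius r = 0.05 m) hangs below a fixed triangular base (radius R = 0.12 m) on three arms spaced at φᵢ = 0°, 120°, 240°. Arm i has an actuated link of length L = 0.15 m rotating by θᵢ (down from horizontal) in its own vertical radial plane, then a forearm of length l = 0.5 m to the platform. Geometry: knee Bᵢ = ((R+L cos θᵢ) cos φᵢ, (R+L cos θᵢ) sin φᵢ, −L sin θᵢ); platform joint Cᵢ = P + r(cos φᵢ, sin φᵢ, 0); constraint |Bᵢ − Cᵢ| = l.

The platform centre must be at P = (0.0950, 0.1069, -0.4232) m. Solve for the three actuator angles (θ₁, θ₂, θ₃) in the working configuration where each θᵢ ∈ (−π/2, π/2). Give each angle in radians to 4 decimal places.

θ₁ = -0.3489, θ₂ = -0.1741, θ₃ = 0.4365

arm 1 (φ=0.0°): x'=0.0950, y'=0.1069
  A cos θ + B sin θ = C:  -0.0250·cos θ + -0.4232·sin θ = 0.1212
  √(A²+B²)=0.4239;  θ1 = -1.6298+1.2809 ≈ -0.3489
φ2=120.0° → target in arm frame (0.0451, -0.1357)
  A cos θ + B sin θ = C:  0.0249·cos θ + -0.4232·sin θ = 0.0979
  √(A²+B²)=0.4239;  θ2 = -1.5120+1.3378 ≈ -0.1741
arm 3 (φ=240.0°): x'=-0.1401, y'=0.0288
  A cos θ + B sin θ = C:  0.2101·cos θ + -0.4232·sin θ = 0.0115
  γ=atan2(-0.4232,0.2101)=-1.1100;  ψ=arccos(0.0243)=1.5465;  θ3=γ+ψ≈0.4365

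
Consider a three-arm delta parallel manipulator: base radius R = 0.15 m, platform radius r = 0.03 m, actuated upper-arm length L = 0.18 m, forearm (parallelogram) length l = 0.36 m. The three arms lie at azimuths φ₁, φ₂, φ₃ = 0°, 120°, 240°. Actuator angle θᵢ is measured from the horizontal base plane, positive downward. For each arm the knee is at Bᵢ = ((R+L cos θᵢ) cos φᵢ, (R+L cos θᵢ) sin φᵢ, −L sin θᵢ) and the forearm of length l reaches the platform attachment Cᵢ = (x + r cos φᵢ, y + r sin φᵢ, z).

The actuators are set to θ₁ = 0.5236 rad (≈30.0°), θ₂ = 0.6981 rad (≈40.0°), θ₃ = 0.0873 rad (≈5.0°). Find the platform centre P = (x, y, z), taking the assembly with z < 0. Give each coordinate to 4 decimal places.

arm 1 at φ=0.0°: (R−r)+L cos θ1 = 0.2759;  O1 = (0.2759, 0.0000, -0.0900)
O2 = (0.2579·cos120.0°, 0.2579·sin120.0°, -0.1157) = (-0.1289, 0.2233, -0.1157)
φ3=240.0°: virtual centre (-0.1497, -0.2592, -0.0157), radius l
|O₂|²−|O₁|² = -0.0043;  |O₃|²−|O₁|² = 0.0056
[-0.8097 0.4467 -0.0514]·P = -0.0043;  [-0.8511 -0.5184 0.1486]·P = 0.0056
Cramer: x(z) = -0.0003+0.0497z;  y(z) = -0.0103+0.2051z
into |P−O₁|² = l²: 1.0445z² + 0.1483z + -0.0451 = 0;  Δ = 0.2104;  z = -0.2906 or 0.1486 → z<0 root = -0.2906
x = -0.0148, y = -0.0699

(-0.0148, -0.0699, -0.2906)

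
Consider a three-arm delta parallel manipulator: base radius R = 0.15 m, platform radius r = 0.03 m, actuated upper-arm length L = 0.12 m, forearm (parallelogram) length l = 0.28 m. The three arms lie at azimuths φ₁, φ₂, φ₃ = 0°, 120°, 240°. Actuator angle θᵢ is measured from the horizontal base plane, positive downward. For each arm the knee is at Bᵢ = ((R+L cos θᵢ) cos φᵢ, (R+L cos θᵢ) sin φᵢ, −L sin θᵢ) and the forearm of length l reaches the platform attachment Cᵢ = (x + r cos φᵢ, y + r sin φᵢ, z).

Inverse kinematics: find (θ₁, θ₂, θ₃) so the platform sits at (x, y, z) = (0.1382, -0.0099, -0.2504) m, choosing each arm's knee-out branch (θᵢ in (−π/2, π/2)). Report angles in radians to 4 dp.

θ₁ = -0.0870, θ₂ = 1.3962, θ₃ = 1.3088

φ1=0.0° → target in arm frame (0.1382, -0.0099)
  A=-0.0182, B=-0.2504, C=(l²−L²−A²−y'²−z²)/(2L)=0.0036
  θ1 = atan2(B,A) + arccos(C/0.2511) = -0.0870
φ2=120.0° → target in arm frame (-0.0777, -0.1147)
  A=0.1977, B=-0.2504, C=(l²−L²−A²−y'²−z²)/(2L)=-0.2122
  γ=atan2(-0.2504,0.1977)=-0.9025;  ψ=arccos(-0.6653)=2.2987;  θ2=γ+ψ≈1.3962
rotate P by −φ3: (-0.0605, 0.1246, -0.2504)
  e−x'=0.1805;  (l²−L²−(e−x')²−y'²−z²)/2L = -0.1951
  θ3 = atan2(B,A) + arccos(C/0.3087) = 1.3088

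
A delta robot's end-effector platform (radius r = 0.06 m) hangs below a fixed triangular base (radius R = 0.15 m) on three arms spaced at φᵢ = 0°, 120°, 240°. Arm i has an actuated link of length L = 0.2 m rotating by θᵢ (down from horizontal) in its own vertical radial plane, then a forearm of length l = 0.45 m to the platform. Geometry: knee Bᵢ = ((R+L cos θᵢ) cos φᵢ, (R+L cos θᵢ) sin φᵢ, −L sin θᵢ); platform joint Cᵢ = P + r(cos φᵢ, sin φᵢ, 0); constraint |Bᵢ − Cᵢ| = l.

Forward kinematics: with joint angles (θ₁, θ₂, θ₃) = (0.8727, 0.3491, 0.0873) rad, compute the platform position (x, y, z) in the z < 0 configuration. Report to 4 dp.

arm 1 at φ=0.0°: e+L cos θ1 = 0.2186;  centre 1 = (0.2186, 0.0000, -0.1532)
centre 2 = (0.2779·cos120.0°, 0.2779·sin120.0°, -0.0684) = (-0.1390, 0.2407, -0.0684)
φ3=240.0°: virtual centre (-0.1446, -0.2505, -0.0174), radius l
eliminate P² terms by subtracting sphere 1 from 2 and 3
linear system: -0.7150x+0.4814y = 0.0107−0.1696z; -0.7263x+-0.5010y = 0.0127−0.2716z
det = 0.7079;  x = -0.0162+0.3047z,  y = -0.0019+0.1003z
sphere 1 gives Az²+Bz+C=0 with A=1.1029, B=0.1630, C=-0.1239;  B²−4AC=0.5732;  roots -0.4171, 0.2693;  negative root z = -0.4171
x = -0.1433, y = -0.0437

(-0.1433, -0.0437, -0.4171)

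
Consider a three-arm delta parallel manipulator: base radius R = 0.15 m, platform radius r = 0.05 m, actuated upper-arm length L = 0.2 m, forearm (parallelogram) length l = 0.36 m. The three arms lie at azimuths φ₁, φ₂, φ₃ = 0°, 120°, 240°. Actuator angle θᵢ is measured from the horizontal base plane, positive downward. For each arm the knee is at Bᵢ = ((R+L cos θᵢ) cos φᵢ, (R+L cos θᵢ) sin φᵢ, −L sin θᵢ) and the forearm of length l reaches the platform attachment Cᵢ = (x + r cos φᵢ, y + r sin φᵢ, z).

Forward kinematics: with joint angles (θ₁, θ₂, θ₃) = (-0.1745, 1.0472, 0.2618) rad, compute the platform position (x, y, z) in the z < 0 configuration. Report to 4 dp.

φ1=0.0°: virtual centre (0.2970, 0.0000, 0.0347), radius l
arm 2 at φ=120.0°: e+L cos θ2 = 0.2000;  S2 = (-0.1000, 0.1732, -0.1732)
S3 = (0.2932·cos240.0°, 0.2932·sin240.0°, -0.0518) = (-0.1466, -0.2539, -0.0518)
subtract pairs → two planes through P
[-0.7939 0.3464 -0.4159]·P = -0.0194;  [-0.8871 -0.5078 -0.1730]·P = -0.0008
det = 0.7105;  x = 0.0142+-0.3816z,  y = -0.0234+0.3260z
sphere 1 gives Az²+Bz+C=0 with A=1.2518, B=0.1311, C=-0.0479;  B²−4AC=0.2571;  roots -0.2549, 0.1502;  negative root z = -0.2549
x = 0.1115, y = -0.1064

(0.1115, -0.1064, -0.2549)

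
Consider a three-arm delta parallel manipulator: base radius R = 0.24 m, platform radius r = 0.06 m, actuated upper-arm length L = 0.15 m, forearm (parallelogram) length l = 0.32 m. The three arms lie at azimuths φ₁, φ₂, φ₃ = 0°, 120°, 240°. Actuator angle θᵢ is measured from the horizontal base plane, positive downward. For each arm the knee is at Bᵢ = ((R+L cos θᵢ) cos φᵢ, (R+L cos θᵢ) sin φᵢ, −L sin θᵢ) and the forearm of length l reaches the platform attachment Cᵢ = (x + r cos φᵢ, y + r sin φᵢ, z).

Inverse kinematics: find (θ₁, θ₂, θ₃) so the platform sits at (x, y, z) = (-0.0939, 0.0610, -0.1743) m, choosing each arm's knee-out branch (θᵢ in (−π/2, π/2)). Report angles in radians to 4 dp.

θ₁ = 1.3088, θ₂ = -0.3491, θ₃ = 0.7853

arm 1 (φ=0.0°): x'=-0.0939, y'=0.0610
  A=0.2739, B=-0.1743, C=(l²−L²−A²−y'²−z²)/(2L)=-0.0974
  γ=atan2(-0.1743,0.2739)=-0.5667;  ψ=arccos(-0.3000)=1.8755;  θ1=γ+ψ≈1.3088
rotate P by −φ2: (0.0998, 0.0508, -0.1743)
  e−x'=0.0802;  (l²−L²−(e−x')²−y'²−z²)/2L = 0.1350
  γ=atan2(-0.1743,0.0802)=-1.1394;  ψ=arccos(0.7036)=0.7903;  θ2=γ+ψ≈-0.3491
rotate P by −φ3: (-0.0059, -0.1118, -0.1743)
  A cos θ + B sin θ = C:  0.1859·cos θ + -0.1743·sin θ = 0.0082
  √(A²+B²)=0.2548;  θ3 = -0.7533+1.5385 ≈ 0.7853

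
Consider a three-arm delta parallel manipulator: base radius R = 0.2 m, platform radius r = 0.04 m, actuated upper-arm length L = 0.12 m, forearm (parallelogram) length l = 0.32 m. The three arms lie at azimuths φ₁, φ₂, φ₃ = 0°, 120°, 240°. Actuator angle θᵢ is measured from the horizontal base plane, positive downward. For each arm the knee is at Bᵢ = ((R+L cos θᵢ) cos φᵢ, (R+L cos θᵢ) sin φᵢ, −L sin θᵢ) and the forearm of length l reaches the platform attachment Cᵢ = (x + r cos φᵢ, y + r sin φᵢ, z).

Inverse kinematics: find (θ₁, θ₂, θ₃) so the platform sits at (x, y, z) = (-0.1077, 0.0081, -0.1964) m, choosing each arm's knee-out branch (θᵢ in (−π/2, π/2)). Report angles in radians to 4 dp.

φ1=0.0° → target in arm frame (-0.1077, 0.0081)
  A=0.2677, B=-0.1964, C=(l²−L²−A²−y'²−z²)/(2L)=-0.0929
  θ1 = atan2(B,A) + arccos(C/0.3320) = 1.2215
arm 2 (φ=120.0°): x'=0.0609, y'=0.0892
  A cos θ + B sin θ = C:  0.0991·cos θ + -0.1964·sin θ = 0.1318
  θ2 = atan2(B,A) + arccos(C/0.2200) = -0.1751
arm 3 (φ=240.0°): x'=0.0468, y'=-0.0973
  A=0.1132, B=-0.1964, C=(l²−L²−A²−y'²−z²)/(2L)=0.1131
  √(A²+B²)=0.2267;  θ3 = -1.0481+1.0483 ≈ 0.0002

θ₁ = 1.2215, θ₂ = -0.1751, θ₃ = 0.0002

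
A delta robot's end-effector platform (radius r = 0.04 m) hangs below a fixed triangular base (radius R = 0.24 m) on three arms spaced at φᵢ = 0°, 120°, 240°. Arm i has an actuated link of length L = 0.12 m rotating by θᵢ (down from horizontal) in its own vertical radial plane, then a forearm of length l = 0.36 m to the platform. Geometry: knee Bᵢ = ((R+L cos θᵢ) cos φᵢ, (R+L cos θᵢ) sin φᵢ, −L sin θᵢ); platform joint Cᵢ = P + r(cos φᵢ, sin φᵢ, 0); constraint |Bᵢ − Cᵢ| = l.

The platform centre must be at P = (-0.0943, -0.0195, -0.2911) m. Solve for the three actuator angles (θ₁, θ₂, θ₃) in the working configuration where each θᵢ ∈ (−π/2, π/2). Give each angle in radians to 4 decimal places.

θ₁ = 1.3962, θ₂ = 0.6109, θ₃ = 0.3486

φ1=0.0° → target in arm frame (-0.0943, -0.0195)
  e−x'=0.2943;  (l²−L²−(e−x')²−y'²−z²)/2L = -0.2355
  γ=atan2(-0.2911,0.2943)=-0.7799;  ψ=arccos(-0.5690)=2.1761;  θ1=γ+ψ≈1.3962
φ2=120.0° → target in arm frame (0.0303, 0.0914)
  A cos θ + B sin θ = C:  0.1697·cos θ + -0.2911·sin θ = -0.0279
  √(A²+B²)=0.3370;  θ2 = -1.0429+1.6538 ≈ 0.6109
φ3=240.0° → target in arm frame (0.0640, -0.0719)
  A cos θ + B sin θ = C:  0.1360·cos θ + -0.2911·sin θ = 0.0283
  γ=atan2(-0.2911,0.1360)=-1.1338;  ψ=arccos(0.0882)=1.4825;  θ3=γ+ψ≈0.3486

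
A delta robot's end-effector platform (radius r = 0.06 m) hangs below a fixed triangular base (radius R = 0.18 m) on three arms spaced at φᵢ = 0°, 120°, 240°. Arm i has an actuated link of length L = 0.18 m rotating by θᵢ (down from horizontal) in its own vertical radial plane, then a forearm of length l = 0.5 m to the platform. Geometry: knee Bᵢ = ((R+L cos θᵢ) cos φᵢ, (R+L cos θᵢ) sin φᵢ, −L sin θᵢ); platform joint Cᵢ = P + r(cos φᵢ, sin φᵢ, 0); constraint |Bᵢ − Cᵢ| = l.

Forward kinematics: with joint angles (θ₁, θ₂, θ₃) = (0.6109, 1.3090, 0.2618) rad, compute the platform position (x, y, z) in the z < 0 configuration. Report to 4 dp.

O1 = (0.2674·cos0.0°, 0.2674·sin0.0°, -0.1032) = (0.2674, 0.0000, -0.1032)
φ2=120.0°: virtual centre (-0.0833, 0.1443, -0.1739), radius l
O3 = (0.2939·cos240.0°, 0.2939·sin240.0°, -0.0466) = (-0.1469, -0.2545, -0.0466)
|O₂|²−|O₁|² = -0.0242;  |O₃|²−|O₁|² = 0.0063
linear system: -0.7015x+0.2885y = -0.0242−-0.1412z; -0.8288x+-0.5090y = 0.0063−0.1133z
det = 0.5962;  x = 0.0176+-0.0657z,  y = -0.0411+0.3297z
quadratic in z: (1.1130)z²+(0.2122)z+(-0.1752)=0, √Δ=0.9084 → z ∈ {-0.5034, 0.3127}; z = -0.5034 (taking z<0)
x = 0.0507, y = -0.2071

(0.0507, -0.2071, -0.5034)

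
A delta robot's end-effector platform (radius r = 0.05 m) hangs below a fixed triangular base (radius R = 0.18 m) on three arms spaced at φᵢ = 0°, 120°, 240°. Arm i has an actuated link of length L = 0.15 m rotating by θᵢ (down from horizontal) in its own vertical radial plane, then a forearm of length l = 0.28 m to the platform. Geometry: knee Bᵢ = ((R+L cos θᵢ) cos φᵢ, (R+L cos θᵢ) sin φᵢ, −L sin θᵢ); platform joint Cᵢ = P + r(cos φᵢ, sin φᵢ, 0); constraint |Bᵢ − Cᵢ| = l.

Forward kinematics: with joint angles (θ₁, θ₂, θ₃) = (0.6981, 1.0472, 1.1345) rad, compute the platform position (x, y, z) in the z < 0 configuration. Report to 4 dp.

φ1=0.0°: virtual centre (0.2449, 0.0000, -0.0964), radius l
φ2=120.0°: virtual centre (-0.1025, 0.1775, -0.1299), radius l
φ3=240.0°: virtual centre (-0.0967, -0.1675, -0.1359), radius l
eliminate P² terms by subtracting sphere 1 from 2 and 3
[-0.6948 0.3551 -0.0670]·P = -0.0104;  [-0.6832 -0.3350 -0.0791]·P = -0.0134
det = 0.4753;  x = 0.0173+-0.1063z,  y = 0.0047+-0.0193z
sphere 1 gives Az²+Bz+C=0 with A=1.0117, B=0.2410, C=-0.0173;  B²−4AC=0.1280;  roots -0.2960, 0.0577;  negative root z = -0.2960
x = 0.0488, y = 0.0104

(0.0488, 0.0104, -0.2960)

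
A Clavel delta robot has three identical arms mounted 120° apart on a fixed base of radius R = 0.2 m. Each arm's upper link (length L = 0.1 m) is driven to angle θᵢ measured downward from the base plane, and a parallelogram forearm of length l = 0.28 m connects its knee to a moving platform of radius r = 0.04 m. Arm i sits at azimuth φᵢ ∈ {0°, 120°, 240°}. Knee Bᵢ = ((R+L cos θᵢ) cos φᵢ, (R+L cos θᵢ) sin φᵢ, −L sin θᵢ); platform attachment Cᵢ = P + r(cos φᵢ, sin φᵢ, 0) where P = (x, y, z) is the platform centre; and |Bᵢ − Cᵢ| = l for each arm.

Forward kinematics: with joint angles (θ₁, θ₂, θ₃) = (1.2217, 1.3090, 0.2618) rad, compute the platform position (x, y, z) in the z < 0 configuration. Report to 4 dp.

(-0.0330, -0.0710, -0.2414)

arm 1 at φ=0.0°: ρ1 = 0.1942;  S1 = (0.1942, 0.0000, -0.0940)
S2 = (0.1859·cos120.0°, 0.1859·sin120.0°, -0.0966) = (-0.0929, 0.1610, -0.0966)
φ3=240.0°: virtual centre (-0.1283, -0.2222, -0.0259), radius l
subtract pairs → two planes through P
[-0.5743 0.3220 -0.0052]·P = -0.0027;  [-0.6450 -0.4444 0.1362]·P = 0.0200
det = 0.4629;  x = -0.0113+0.0897z,  y = -0.0285+0.1763z
into |P−S₁|² = l²: 1.0391z² + 0.1410z + -0.0265 = 0;  Δ = 0.1301;  z = -0.2414 or 0.1057 → z<0 root = -0.2414
x = -0.0330, y = -0.0710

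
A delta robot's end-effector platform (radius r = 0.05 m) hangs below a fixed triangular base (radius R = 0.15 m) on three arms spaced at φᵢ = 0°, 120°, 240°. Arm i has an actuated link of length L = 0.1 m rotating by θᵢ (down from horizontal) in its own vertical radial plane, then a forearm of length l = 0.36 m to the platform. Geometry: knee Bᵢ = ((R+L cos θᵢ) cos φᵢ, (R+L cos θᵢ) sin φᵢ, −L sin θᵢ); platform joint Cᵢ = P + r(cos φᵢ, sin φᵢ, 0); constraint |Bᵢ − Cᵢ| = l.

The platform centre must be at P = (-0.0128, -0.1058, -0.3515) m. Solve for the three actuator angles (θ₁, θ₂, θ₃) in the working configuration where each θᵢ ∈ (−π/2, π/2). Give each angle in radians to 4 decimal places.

arm 1 (φ=0.0°): x'=-0.0128, y'=-0.1058
  A cos θ + B sin θ = C:  0.1128·cos θ + -0.3515·sin θ = -0.1393
  θ1 = atan2(B,A) + arccos(C/0.3692) = 0.6976
rotate P by −φ2: (-0.0852, 0.0640, -0.3515)
  A=0.1852, B=-0.3515, C=(l²−L²−A²−y'²−z²)/(2L)=-0.2118
  θ2 = atan2(B,A) + arccos(C/0.3973) = 1.0471
rotate P by −φ3: (0.0980, 0.0418, -0.3515)
  e−x'=0.0020;  (l²−L²−(e−x')²−y'²−z²)/2L = -0.0285
  √(A²+B²)=0.3515;  θ3 = -1.5652+1.6520 ≈ 0.0869

θ₁ = 0.6976, θ₂ = 1.0471, θ₃ = 0.0869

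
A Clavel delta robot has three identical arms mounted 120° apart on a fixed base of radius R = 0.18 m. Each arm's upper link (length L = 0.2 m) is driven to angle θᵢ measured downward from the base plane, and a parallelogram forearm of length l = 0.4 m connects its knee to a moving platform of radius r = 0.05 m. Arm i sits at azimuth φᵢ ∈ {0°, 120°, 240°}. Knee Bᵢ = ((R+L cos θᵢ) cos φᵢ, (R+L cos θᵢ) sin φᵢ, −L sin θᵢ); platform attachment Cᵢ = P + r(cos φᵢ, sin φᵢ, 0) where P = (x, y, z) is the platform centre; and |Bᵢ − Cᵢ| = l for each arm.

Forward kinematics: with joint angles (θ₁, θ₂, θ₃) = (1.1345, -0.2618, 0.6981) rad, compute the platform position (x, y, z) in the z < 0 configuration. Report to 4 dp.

(-0.1474, 0.1109, -0.3105)

φ1=0.0°: virtual centre (0.2145, 0.0000, -0.1813), radius l
φ2=120.0°: virtual centre (-0.1616, 0.2799, 0.0518), radius l
arm 3 at φ=240.0°: (R−r)+L cos θ3 = 0.2832;  O3 = (-0.1416, -0.2453, -0.1286)
eliminate P² terms by subtracting sphere 1 from 2 and 3
linear system: -0.7522x+0.5598y = 0.0283−0.4661z; -0.7122x+-0.4905y = 0.0179−0.1054z
Cramer: x(z) = -0.0311+0.3747z;  y(z) = 0.0087-0.3291z
sphere 1 gives Az²+Bz+C=0 with A=1.2487, B=0.1728, C=-0.0668;  B²−4AC=0.3632;  roots -0.3105, 0.1722;  negative root z = -0.3105
x = -0.1474, y = 0.1109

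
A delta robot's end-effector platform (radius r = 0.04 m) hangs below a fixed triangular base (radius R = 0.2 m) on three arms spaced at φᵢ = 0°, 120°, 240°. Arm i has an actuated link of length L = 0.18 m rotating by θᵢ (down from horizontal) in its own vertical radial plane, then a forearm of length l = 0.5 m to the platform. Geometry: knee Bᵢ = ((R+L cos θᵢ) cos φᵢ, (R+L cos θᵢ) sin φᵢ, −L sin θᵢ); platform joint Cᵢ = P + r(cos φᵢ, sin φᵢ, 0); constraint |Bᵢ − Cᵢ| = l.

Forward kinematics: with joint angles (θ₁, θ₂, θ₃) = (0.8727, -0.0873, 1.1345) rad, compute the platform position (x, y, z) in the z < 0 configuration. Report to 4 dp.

(-0.0544, 0.1927, -0.4602)

φ1=0.0°: virtual centre (0.2757, 0.0000, -0.1379), radius l
φ2=120.0°: virtual centre (-0.1697, 0.2939, 0.0157), radius l
arm 3 at φ=240.0°: e+L cos θ3 = 0.2361;  centre 3 = (-0.1180, -0.2044, -0.1631)
subtract pairs → two planes through P
plane₁₂: -0.8907x+0.5877y+0.3072z = 0.0204
det = 0.8270;  x = -0.0011+0.1160z,  y = 0.0330+-0.3469z
sphere 1 gives Az²+Bz+C=0 with A=1.1338, B=0.1887, C=-0.1533;  B²−4AC=0.7308;  roots -0.4602, 0.2938;  negative root z = -0.4602
x = -0.0544, y = 0.1927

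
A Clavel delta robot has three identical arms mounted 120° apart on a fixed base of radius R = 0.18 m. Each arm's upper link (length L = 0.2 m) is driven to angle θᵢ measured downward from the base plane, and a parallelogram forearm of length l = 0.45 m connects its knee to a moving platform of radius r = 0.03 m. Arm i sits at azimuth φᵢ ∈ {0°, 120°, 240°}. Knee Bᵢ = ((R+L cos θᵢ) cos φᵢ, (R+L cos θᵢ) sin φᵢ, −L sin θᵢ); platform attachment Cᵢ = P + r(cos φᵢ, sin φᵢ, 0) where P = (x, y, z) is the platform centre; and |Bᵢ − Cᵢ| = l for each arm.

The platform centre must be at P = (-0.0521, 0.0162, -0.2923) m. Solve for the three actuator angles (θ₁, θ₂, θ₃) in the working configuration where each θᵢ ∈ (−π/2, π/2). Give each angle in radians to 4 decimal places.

θ₁ = 0.3492, θ₂ = -0.1746, θ₃ = 0.0000

rotate P by −φ1: (-0.0521, 0.0162, -0.2923)
  e−x'=0.2021;  (l²−L²−(e−x')²−y'²−z²)/2L = 0.0899
  γ=atan2(-0.2923,0.2021)=-0.9659;  ψ=arccos(0.2529)=1.3151;  θ1=γ+ψ≈0.3492
rotate P by −φ2: (0.0401, 0.0370, -0.2923)
  A cos θ + B sin θ = C:  0.1099·cos θ + -0.2923·sin θ = 0.1590
  √(A²+B²)=0.3123;  θ2 = -1.2111+1.0365 ≈ -0.1746
arm 3 (φ=240.0°): x'=0.0120, y'=-0.0532
  A cos θ + B sin θ = C:  0.1380·cos θ + -0.2923·sin θ = 0.1380
  θ3 = atan2(B,A) + arccos(C/0.3232) = 0.0000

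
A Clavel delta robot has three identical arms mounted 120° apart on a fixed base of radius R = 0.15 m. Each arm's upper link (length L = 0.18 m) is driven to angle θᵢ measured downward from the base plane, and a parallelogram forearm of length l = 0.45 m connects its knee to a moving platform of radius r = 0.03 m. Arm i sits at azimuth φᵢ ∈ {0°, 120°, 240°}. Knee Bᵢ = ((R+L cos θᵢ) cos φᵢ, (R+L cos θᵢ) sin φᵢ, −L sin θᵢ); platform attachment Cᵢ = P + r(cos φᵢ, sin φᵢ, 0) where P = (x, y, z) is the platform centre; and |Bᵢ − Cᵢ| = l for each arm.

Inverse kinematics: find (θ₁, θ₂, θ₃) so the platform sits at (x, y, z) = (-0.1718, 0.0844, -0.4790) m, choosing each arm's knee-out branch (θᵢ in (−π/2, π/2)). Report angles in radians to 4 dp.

φ1=0.0° → target in arm frame (-0.1718, 0.0844)
  A cos θ + B sin θ = C:  0.2918·cos θ + -0.4790·sin θ = -0.4211
  √(A²+B²)=0.5609;  θ1 = -1.0236+2.4202 ≈ 1.3965
φ2=120.0° → target in arm frame (0.1590, 0.1066)
  e−x'=-0.0390;  (l²−L²−(e−x')²−y'²−z²)/2L = -0.2006
  γ=atan2(-0.4790,-0.0390)=-1.6520;  ψ=arccos(-0.4174)=2.0014;  θ2=γ+ψ≈0.3494
arm 3 (φ=240.0°): x'=0.0128, y'=-0.1910
  A=0.1072, B=-0.4790, C=(l²−L²−A²−y'²−z²)/(2L)=-0.2981
  √(A²+B²)=0.4908;  θ3 = -1.3506+2.2234 ≈ 0.8728

θ₁ = 1.3965, θ₂ = 0.3494, θ₃ = 0.8728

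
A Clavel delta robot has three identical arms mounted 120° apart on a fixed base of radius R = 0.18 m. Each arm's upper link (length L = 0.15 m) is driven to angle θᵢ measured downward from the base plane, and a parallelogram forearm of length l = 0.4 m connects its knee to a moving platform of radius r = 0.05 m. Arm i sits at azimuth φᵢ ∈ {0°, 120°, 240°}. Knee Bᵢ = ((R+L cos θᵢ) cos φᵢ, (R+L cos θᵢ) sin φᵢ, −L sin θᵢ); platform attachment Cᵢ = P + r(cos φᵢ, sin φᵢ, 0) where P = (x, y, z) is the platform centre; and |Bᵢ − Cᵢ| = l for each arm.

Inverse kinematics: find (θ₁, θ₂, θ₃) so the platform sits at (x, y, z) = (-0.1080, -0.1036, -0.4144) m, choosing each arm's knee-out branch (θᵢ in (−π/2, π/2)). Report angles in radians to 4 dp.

φ1=0.0° → target in arm frame (-0.1080, -0.1036)
  e−x'=0.2380;  (l²−L²−(e−x')²−y'²−z²)/2L = -0.3387
  θ1 = atan2(B,A) + arccos(C/0.4779) = 1.3090
arm 2 (φ=120.0°): x'=-0.0357, y'=0.1453
  e−x'=0.1657;  (l²−L²−(e−x')²−y'²−z²)/2L = -0.2760
  √(A²+B²)=0.4463;  θ2 = -1.1904+2.2376 ≈ 1.0472
rotate P by −φ3: (0.1437, -0.0417, -0.4144)
  e−x'=-0.0137;  (l²−L²−(e−x')²−y'²−z²)/2L = -0.1205
  √(A²+B²)=0.4146;  θ3 = -1.6039+1.8657 ≈ 0.2618

θ₁ = 1.3090, θ₂ = 1.0472, θ₃ = 0.2618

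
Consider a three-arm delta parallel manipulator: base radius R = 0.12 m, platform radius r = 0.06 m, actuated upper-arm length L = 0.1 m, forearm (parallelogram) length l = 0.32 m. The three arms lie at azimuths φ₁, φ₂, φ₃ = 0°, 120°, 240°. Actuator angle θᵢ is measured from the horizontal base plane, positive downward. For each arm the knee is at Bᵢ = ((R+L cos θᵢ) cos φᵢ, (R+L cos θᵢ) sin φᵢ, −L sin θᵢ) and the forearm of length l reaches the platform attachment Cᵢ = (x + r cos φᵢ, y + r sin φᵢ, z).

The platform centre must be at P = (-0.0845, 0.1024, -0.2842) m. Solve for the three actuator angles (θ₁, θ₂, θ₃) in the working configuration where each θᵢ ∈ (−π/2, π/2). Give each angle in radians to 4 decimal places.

arm 1 (φ=0.0°): x'=-0.0845, y'=0.1024
  A cos θ + B sin θ = C:  0.1445·cos θ + -0.2842·sin θ = -0.0987
  γ=atan2(-0.2842,0.1445)=-1.1004;  ψ=arccos(-0.3095)=1.8855;  θ1=γ+ψ≈0.7851
φ2=120.0° → target in arm frame (0.1309, 0.0220)
  e−x'=-0.0709;  (l²−L²−(e−x')²−y'²−z²)/2L = 0.0306
  √(A²+B²)=0.2929;  θ2 = -1.8154+1.4662 ≈ -0.3492
φ3=240.0° → target in arm frame (-0.0464, -0.1244)
  A=0.1064, B=-0.2842, C=(l²−L²−A²−y'²−z²)/(2L)=-0.0758
  γ=atan2(-0.2842,0.1064)=-1.2125;  ψ=arccos(-0.2499)=1.8234;  θ3=γ+ψ≈0.6109

θ₁ = 0.7851, θ₂ = -0.3492, θ₃ = 0.6109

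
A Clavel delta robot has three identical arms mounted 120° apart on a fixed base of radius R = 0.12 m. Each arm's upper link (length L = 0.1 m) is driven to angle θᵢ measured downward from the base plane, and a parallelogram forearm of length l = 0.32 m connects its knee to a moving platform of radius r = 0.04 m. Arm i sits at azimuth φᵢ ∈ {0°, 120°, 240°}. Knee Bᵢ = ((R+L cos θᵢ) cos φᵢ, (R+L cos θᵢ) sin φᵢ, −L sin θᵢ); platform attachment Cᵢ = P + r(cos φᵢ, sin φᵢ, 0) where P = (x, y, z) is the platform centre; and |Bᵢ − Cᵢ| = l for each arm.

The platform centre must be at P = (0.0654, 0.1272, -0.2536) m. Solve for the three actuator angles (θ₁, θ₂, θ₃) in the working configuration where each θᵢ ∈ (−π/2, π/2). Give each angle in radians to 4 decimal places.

θ₁ = -0.1748, θ₂ = -0.2619, θ₃ = 1.0470

arm 1 (φ=0.0°): x'=0.0654, y'=0.1272
  A cos θ + B sin θ = C:  0.0146·cos θ + -0.2536·sin θ = 0.0585
  θ1 = atan2(B,A) + arccos(C/0.2540) = -0.1748
rotate P by −φ2: (0.0775, -0.1202, -0.2536)
  A cos θ + B sin θ = C:  0.0025·cos θ + -0.2536·sin θ = 0.0681
  θ2 = atan2(B,A) + arccos(C/0.2536) = -0.2619
φ3=240.0° → target in arm frame (-0.1429, -0.0070)
  A=0.2229, B=-0.2536, C=(l²−L²−A²−y'²−z²)/(2L)=-0.1081
  √(A²+B²)=0.3376;  θ3 = -0.8498+1.8968 ≈ 1.0470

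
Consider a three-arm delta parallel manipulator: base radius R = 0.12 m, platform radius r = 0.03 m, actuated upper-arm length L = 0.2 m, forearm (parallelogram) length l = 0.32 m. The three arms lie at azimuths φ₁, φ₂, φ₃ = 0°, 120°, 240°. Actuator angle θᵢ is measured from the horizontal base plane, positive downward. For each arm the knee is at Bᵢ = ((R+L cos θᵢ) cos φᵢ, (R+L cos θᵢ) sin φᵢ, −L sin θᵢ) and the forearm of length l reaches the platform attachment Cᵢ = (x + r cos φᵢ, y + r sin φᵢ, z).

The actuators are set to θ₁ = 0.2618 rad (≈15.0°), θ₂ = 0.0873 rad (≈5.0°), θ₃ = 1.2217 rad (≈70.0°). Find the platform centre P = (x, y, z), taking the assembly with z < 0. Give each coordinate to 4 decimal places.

(0.0646, 0.1447, -0.2353)

φ1=0.0°: virtual centre (0.2832, 0.0000, -0.0518), radius l
arm 2 at φ=120.0°: e+L cos θ2 = 0.2892;  S2 = (-0.1446, 0.2505, -0.0174)
arm 3 at φ=240.0°: e+L cos θ3 = 0.1584;  S3 = (-0.0792, -0.1372, -0.1879)
subtract pairs → two planes through P
[-0.8556 0.5010 0.0687]·P = 0.0011;  [-0.7248 -0.2744 -0.2723]·P = -0.0225
Cramer: x(z) = 0.0183-0.1967z;  y(z) = 0.0335-0.4730z
quadratic in z: (1.2624)z²+(0.1761)z+(-0.0284)=0, √Δ=0.4179 → z ∈ {-0.2353, 0.0958}; z = -0.2353 (taking z<0)
x = 0.0646, y = 0.1447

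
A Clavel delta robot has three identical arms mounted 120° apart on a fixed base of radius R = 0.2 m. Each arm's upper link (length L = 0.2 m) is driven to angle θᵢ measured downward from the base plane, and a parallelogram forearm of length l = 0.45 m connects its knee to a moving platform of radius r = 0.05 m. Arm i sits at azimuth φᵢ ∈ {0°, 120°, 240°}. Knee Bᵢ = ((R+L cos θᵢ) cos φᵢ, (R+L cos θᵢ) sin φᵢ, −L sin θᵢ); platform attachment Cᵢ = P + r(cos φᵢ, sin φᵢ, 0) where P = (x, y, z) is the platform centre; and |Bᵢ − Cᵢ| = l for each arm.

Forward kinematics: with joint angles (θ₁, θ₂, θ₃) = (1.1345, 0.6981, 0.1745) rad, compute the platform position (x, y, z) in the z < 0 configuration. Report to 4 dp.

(-0.1368, -0.0769, -0.4235)

arm 1 at φ=0.0°: (R−r)+L cos θ1 = 0.2345;  centre 1 = (0.2345, 0.0000, -0.1813)
arm 2 at φ=120.0°: (R−r)+L cos θ2 = 0.3032;  centre 2 = (-0.1516, 0.2626, -0.1286)
arm 3 at φ=240.0°: (R−r)+L cos θ3 = 0.3470;  centre 3 = (-0.1735, -0.3005, -0.0347)
eliminate P² terms by subtracting sphere 1 from 2 and 3
plane₁₂: -0.7722x+0.5252y+0.1054z = 0.0206
Cramer: x(z) = -0.0337+0.2434z;  y(z) = -0.0103+0.1572z
quadratic in z: (1.0840)z²+(0.2287)z+(-0.0976)=0, √Δ=0.6895 → z ∈ {-0.4235, 0.2126}; z = -0.4235 (taking z<0)
x = -0.1368, y = -0.0769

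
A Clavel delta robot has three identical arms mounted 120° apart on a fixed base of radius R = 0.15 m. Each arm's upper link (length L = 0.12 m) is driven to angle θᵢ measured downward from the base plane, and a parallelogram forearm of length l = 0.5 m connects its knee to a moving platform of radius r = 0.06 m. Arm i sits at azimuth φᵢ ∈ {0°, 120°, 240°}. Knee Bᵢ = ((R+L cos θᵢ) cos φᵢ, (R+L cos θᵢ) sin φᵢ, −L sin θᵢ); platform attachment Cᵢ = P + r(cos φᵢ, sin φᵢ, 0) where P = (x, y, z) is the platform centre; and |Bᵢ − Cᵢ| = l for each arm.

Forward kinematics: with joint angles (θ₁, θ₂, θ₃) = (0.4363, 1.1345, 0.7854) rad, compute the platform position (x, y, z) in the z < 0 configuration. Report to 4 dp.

arm 1 at φ=0.0°: ρ1 = 0.1988;  S1 = (0.1988, 0.0000, -0.0507)
S2 = (0.1407·cos120.0°, 0.1407·sin120.0°, -0.1088) = (-0.0704, 0.1219, -0.1088)
arm 3 at φ=240.0°: ρ3 = 0.1749;  S3 = (-0.0874, -0.1514, -0.0849)
|S₂|²−|S₁|² = -0.0104;  |S₃|²−|S₁|² = -0.0043
linear system: -0.5382x+0.2437y = -0.0104−-0.1161z; -0.5724x+-0.3029y = -0.0043−-0.0683z
det = 0.3025;  x = 0.0139+-0.1712z,  y = -0.0121+0.0982z
into |P−S₁|² = l²: 1.0390z² + 0.1623z + -0.2131 = 0;  Δ = 0.9120;  z = -0.5377 or 0.3815 → z<0 root = -0.5377
x = 0.1060, y = -0.0649

(0.1060, -0.0649, -0.5377)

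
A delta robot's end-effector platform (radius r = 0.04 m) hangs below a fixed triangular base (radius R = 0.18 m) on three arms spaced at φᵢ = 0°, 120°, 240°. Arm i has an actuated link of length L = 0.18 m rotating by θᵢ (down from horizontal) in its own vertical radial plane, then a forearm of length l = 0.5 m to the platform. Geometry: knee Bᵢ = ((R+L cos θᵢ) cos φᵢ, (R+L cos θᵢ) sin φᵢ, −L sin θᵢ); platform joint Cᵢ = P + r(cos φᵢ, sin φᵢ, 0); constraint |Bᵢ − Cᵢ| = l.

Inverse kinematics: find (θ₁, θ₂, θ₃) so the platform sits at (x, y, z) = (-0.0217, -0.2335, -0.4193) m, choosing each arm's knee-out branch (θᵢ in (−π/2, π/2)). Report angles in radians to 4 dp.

θ₁ = 0.6108, θ₂ = 1.1345, θ₃ = -0.3487

rotate P by −φ1: (-0.0217, -0.2335, -0.4193)
  e−x'=0.1617;  (l²−L²−(e−x')²−y'²−z²)/2L = -0.1080
  √(A²+B²)=0.4494;  θ1 = -1.2027+1.8135 ≈ 0.6108
rotate P by −φ2: (-0.1914, 0.1355, -0.4193)
  A=0.3314, B=-0.4193, C=(l²−L²−A²−y'²−z²)/(2L)=-0.2400
  γ=atan2(-0.4193,0.3314)=-0.9020;  ψ=arccos(-0.4490)=2.0365;  θ2=γ+ψ≈1.1345
φ3=240.0° → target in arm frame (0.2131, 0.0980)
  e−x'=-0.0731;  (l²−L²−(e−x')²−y'²−z²)/2L = 0.0746
  √(A²+B²)=0.4256;  θ3 = -1.7433+1.3946 ≈ -0.3487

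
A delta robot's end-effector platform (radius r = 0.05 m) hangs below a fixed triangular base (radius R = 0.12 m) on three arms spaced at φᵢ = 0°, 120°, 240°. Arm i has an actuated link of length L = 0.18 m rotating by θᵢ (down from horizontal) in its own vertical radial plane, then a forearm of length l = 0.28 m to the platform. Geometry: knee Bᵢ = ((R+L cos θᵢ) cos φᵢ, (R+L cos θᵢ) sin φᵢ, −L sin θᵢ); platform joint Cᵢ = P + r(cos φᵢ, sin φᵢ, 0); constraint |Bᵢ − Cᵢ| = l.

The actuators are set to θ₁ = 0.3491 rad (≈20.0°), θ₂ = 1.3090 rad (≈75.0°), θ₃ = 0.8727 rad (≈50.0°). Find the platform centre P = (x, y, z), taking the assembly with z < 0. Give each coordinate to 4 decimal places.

φ1=0.0°: virtual centre (0.2391, 0.0000, -0.0616), radius l
S2 = (0.1166·cos120.0°, 0.1166·sin120.0°, -0.1739) = (-0.0583, 0.1010, -0.1739)
arm 3 at φ=240.0°: (R−r)+L cos θ3 = 0.1857;  S3 = (-0.0928, -0.1608, -0.1379)
subtract pairs → two planes through P
linear system: -0.5949x+0.2019y = -0.0172−-0.2246z; -0.6640x+-0.3216y = -0.0075−-0.1526z
Cramer: x(z) = 0.0216-0.3167z;  y(z) = -0.0213+0.1792z
sphere 1 gives Az²+Bz+C=0 with A=1.1324, B=0.2533, C=-0.0268;  B²−4AC=0.1857;  roots -0.3021, 0.0784;  negative root z = -0.3021
x = 0.1173, y = -0.0755

(0.1173, -0.0755, -0.3021)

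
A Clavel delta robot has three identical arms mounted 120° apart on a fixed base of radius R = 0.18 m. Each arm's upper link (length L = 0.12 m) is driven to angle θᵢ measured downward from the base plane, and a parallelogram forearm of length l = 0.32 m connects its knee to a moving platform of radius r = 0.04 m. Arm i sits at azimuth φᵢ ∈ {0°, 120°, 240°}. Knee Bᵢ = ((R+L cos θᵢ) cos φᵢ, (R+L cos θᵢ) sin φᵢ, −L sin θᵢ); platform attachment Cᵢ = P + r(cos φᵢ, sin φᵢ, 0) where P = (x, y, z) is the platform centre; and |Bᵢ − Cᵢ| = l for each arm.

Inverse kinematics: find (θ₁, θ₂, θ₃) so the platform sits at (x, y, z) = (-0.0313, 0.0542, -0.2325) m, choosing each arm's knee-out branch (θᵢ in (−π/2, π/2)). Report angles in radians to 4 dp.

rotate P by −φ1: (-0.0313, 0.0542, -0.2325)
  A cos θ + B sin θ = C:  0.1713·cos θ + -0.2325·sin θ = 0.0069
  γ=atan2(-0.2325,0.1713)=-0.9358;  ψ=arccos(0.0240)=1.5468;  θ1=γ+ψ≈0.6110
rotate P by −φ2: (0.0626, 0.0000, -0.2325)
  A=0.0774, B=-0.2325, C=(l²−L²−A²−y'²−z²)/(2L)=0.1165
  √(A²+B²)=0.2450;  θ2 = -1.2494+1.0755 ≈ -0.1739
rotate P by −φ3: (-0.0313, -0.0542, -0.2325)
  A cos θ + B sin θ = C:  0.1713·cos θ + -0.2325·sin θ = 0.0069
  γ=atan2(-0.2325,0.1713)=-0.9358;  ψ=arccos(0.0240)=1.5468;  θ3=γ+ψ≈0.6109

θ₁ = 0.6110, θ₂ = -0.1739, θ₃ = 0.6109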